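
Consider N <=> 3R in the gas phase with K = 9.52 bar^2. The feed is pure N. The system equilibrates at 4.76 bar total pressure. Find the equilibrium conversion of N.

X = 0.304

Take 1 mol N as basis and let X be its fractional conversion, so ξ = X.
Mole table: n_N = 1 − X; n_R = 3X.
Summing: n_T = 1 + 2X.
Mole fractions y_i = n_i/n_T; K = p_R^3 / (p_N) with p_i = y_i·P.
This yields a degree-3 equation in X; solving on (0,1), X = 0.304.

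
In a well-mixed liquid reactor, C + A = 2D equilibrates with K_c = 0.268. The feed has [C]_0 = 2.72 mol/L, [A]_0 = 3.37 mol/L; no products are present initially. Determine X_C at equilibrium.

X = 0.229

Let X = conversion of C; extent ξ = 2.72·X mol/L.
Concentrations: [C] = 2.72 − 2.72X; [A] = 3.37 − 2.72X; [D] = 5.44X.
K_c = [D]^2 / ([C] [A]).
Setting equal to 0.268 and solving for X on (0,1) gives X = 0.229.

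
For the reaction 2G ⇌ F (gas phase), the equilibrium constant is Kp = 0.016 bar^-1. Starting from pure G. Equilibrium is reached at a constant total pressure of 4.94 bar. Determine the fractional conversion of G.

Basis: 1 mol G initially; let X = conversion of G. Extent ξ = 0.5X.
At extent ξ: n_G = 1 − X; n_F = 0.5X.
Total moles n_T = 1 − 0.5X.
With p_i = (n_i/n_T)P, Kp = p_F / (p_G^2).
Equating to 0.016 bar^-1 and solving on 0 < X < 1: X = 0.128.

X = 0.128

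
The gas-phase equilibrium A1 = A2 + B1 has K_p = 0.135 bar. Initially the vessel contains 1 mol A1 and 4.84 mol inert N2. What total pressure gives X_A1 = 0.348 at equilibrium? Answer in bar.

P = 4.5 bar

Basis: 1 mol A1 initially; let X = conversion of A1. Extent ξ = X.
At extent ξ: n_A1 = 1 − X; n_A2 = X; n_B1 = X; n_I = 4.84 (inert).
Summing: n_T = 5.84 + X.
K_p = p_A2 p_B1 / (p_A1) with p_i = (n_i/n_T)·P.
At X = 0.348: the mole-fraction product g(X) = Π y_i^ν_i = 0.03002. Since K_p = g(X)·P^{1}, P = (K_p/g)^(1/1) = (0.135/0.03002)^(1/1) = 4.5 bar.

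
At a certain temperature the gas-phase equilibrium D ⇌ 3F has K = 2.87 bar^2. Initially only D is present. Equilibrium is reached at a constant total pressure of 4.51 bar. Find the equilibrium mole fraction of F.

Take 1 mol D as basis and let X be its fractional conversion, so ξ = X.
At extent ξ: n_D = 1 − X; n_F = 3X.
n_T = Σnᵢ = 1 + 2X.
y_i = n_i/n_T, p_i = y_i·P. K = p_F^3 / (p_D).
Substituting and setting equal to 2.87 bar^2 gives a polynomial in X; the root in (0,1) is X = 0.202.
Then n_F = 0.605, n_T = 1.4, so y_F = 0.431.

y_F = 0.431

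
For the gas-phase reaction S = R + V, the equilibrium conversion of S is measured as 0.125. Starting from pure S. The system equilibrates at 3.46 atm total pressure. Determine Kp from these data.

Take 1 mol S as basis and let X be its fractional conversion, so ξ = X.
Moles: n_S = 1 − X; n_R = X; n_V = X.
n_T = Σnᵢ = 1 + X.
At X = 0.125: n_S = 0.875, n_R = 0.125, n_V = 0.125, n_T = 1.12.
p_i = (n_i/n_T)·P. Kp = p_R p_V / (p_S) = 0.0549 atm.

Kp = 0.0549 atm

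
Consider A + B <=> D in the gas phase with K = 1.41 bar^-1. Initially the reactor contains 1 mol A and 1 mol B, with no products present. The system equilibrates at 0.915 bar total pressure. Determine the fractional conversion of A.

X = 0.339

Let X = conversion of A (basis 1 mol A); extent of reaction ξ = X.
At extent ξ: n_A = 1 − X; n_B = 1 − X; n_D = X.
Summing: n_T = 2 − X.
With p_i = (n_i/n_T)P, K = p_D / (p_A p_B).
Substituting and setting equal to 1.41 bar^-1 gives a polynomial in X; the root in (0,1) is X = 0.339.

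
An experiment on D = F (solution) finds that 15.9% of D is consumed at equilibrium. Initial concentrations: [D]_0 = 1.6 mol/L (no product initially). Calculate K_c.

K_c = 0.189

Let X = conversion of D.
Concentrations: [D] = 1.6 − 1.6X; [F] = 1.6X.
At X = 0.159: [D] = 1.35, [F] = 0.254.
K_c = [F] / ([D]) = 0.189.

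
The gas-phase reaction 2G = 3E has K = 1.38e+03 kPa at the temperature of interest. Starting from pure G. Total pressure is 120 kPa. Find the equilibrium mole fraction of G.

y_G = 0.208

Basis: 1 mol G initially; let X = conversion of G. Extent ξ = 0.5X.
At extent ξ: n_G = 1 − X; n_E = 1.5X.
Summing: n_T = 1 + 0.5X.
With p_i = (n_i/n_T)P, K = p_E^3 / (p_G^2).
Setting this equal to 1.38e+03 kPa and taking the physical root (0 < X < 1) gives X = 0.718.
Then n_G = 0.282, n_T = 1.36, so y_G = 0.208.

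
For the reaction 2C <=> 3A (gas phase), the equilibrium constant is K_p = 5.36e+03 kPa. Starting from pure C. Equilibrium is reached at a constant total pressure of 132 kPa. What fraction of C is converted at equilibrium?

Take 1 mol C as basis and let X be its fractional conversion, so ξ = 0.5X.
At extent ξ: n_C = 1 − X; n_A = 1.5X.
Summing: n_T = 1 + 0.5X.
Mole fractions y_i = n_i/n_T; K_p = p_A^3 / (p_C^2) with p_i = y_i·P.
Setting this equal to 5.36e+03 kPa and taking the physical root (0 < X < 1) gives X = 0.820.

X = 0.820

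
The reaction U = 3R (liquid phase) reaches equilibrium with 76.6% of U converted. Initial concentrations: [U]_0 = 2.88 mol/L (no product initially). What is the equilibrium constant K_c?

Let X = conversion of U.
Concentrations: [U] = 2.88 − 2.88X; [R] = 8.64X.
At X = 0.766: [U] = 0.674, [R] = 6.62.
K_c = [R]^3 / ([U]) = 430 (mol/L)^2.

K_c = 430 (mol/L)^2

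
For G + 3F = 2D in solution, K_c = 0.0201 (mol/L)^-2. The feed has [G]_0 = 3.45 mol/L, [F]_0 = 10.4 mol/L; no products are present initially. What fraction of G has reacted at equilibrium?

X = 0.425

Let X = conversion of G; extent ξ = 3.45·X mol/L.
Concentrations: [G] = 3.45 − 3.45X; [F] = 10.4 − 10.4X; [D] = 6.9X.
K_c = [D]^2 / ([G] [F]^3).
Setting equal to 0.0201 and solving for X on (0,1) gives X = 0.425.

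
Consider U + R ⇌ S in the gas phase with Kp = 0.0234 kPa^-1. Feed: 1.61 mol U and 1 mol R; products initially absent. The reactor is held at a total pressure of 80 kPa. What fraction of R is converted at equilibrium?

X = 0.497

Let X = conversion of R (basis 1 mol R); extent of reaction ξ = X.
Species balance: n_U = 1.61 − X; n_R = 1 − X; n_S = X.
n_T = Σnᵢ = 2.61 − X.
y_i = n_i/n_T, p_i = y_i·P. Kp = p_S / (p_U p_R).
Equating to 0.0234 kPa^-1 and solving on 0 < X < 1: X = 0.497.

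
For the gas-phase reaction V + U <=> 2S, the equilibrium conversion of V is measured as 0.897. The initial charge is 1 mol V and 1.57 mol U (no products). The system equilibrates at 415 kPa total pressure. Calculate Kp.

Kp = 46.4

Take 1 mol V as basis and let X be its fractional conversion, so ξ = X.
At extent ξ: n_V = 1 − X; n_U = 1.57 − X; n_S = 2X.
Total moles n_T = 2.57 (Δν = 0, constant).
At X = 0.897: n_V = 0.103, n_U = 0.673, n_S = 1.79, n_T = 2.57.
p_i = (n_i/n_T)·P. Kp = p_S^2 / (p_V p_U) = 46.4.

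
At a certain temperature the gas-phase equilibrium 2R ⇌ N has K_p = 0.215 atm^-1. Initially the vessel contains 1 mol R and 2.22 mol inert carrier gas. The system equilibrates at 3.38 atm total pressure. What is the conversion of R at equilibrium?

Let X = conversion of R (basis 1 mol R); extent of reaction ξ = 0.5X.
Species balance: n_R = 1 − X; n_N = 0.5X; n_I = 2.22 (inert).
Summing: n_T = 3.22 − 0.5X.
y_i = n_i/n_T, p_i = y_i·P. K_p = p_N / (p_R^2).
Substituting and setting equal to 0.215 atm^-1 gives a polynomial in X; the root in (0,1) is X = 0.259.

X = 0.259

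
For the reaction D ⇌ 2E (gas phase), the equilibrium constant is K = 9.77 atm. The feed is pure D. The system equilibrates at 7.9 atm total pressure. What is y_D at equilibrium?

y_D = 0.346

Let X = conversion of D (basis 1 mol D); extent of reaction ξ = X.
At extent ξ: n_D = 1 − X; n_E = 2X.
Summing: n_T = 1 + X.
Mole fractions y_i = n_i/n_T; K = p_E^2 / (p_D) with p_i = y_i·P.
Setting this equal to 9.77 atm and taking the physical root (0 < X < 1) gives X = 0.486.
Then n_D = 0.514, n_T = 1.49, so y_D = 0.346.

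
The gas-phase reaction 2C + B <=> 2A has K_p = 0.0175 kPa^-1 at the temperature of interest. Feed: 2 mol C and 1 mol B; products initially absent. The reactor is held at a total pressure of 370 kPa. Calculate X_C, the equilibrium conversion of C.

Basis: 2 mol C initially; let X = conversion of C. Extent ξ = X.
Species balance: n_C = 2 − 2X; n_B = 1 − X; n_A = 2X.
n_T = Σnᵢ = 3 − X.
y_i = n_i/n_T, p_i = y_i·P. K_p = p_A^2 / (p_C^2 p_B).
This yields a degree-3 equation in X; solving on (0,1), X = 0.527.

X = 0.527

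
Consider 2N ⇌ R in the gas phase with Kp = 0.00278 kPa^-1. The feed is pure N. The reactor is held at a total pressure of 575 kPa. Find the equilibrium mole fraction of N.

y_N = 0.538

Let X = conversion of N (basis 1 mol N); extent of reaction ξ = 0.5X.
At extent ξ: n_N = 1 − X; n_R = 0.5X.
Total moles n_T = 1 − 0.5X.
With p_i = (n_i/n_T)P, Kp = p_R / (p_N^2).
Setting this equal to 0.00278 kPa^-1 and taking the physical root (0 < X < 1) gives X = 0.632.
Then n_N = 0.368, n_T = 0.684, so y_N = 0.538.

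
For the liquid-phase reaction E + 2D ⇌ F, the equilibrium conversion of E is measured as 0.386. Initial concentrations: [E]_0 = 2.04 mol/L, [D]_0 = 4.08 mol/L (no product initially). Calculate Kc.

Let X = conversion of E.
Concentrations: [E] = 2.04 − 2.04X; [D] = 4.08 − 4.08X; [F] = 2.04X.
At X = 0.386: [E] = 1.25, [D] = 2.51, [F] = 0.787.
Kc = [F] / ([E] [D]^2) = 0.1 (mol/L)^-2.

Kc = 0.1 (mol/L)^-2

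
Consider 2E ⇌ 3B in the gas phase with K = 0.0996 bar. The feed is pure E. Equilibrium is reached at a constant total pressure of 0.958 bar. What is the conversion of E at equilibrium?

X = 0.266

Take 1 mol E as basis and let X be its fractional conversion, so ξ = 0.5X.
At extent ξ: n_E = 1 − X; n_B = 1.5X.
n_T = Σnᵢ = 1 + 0.5X.
With p_i = (n_i/n_T)P, K = p_B^3 / (p_E^2).
Equating to 0.0996 bar and solving on 0 < X < 1: X = 0.266.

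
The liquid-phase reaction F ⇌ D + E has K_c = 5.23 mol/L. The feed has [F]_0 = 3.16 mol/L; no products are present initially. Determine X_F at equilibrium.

Let X = conversion of F; extent ξ = 3.16·X mol/L.
Concentrations: [F] = 3.16 − 3.16X; [D] = 3.16X; [E] = 3.16X.
K_c = [D] [E] / ([F]).
Solving K_c = 5.23 for X ∈ (0,1): X = 0.702.

X = 0.702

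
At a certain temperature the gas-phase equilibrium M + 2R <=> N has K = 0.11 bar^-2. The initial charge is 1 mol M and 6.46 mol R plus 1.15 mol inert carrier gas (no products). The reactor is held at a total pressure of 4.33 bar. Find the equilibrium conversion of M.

X = 0.514

Take 1 mol M as basis and let X be its fractional conversion, so ξ = X.
Mole table: n_M = 1 − X; n_R = 6.46 − 2X; n_N = X; n_I = 1.15 (inert).
n_T = Σnᵢ = 8.61 − 2X.
y_i = n_i/n_T, p_i = y_i·P. K = p_N / (p_M p_R^2).
Setting this equal to 0.11 bar^-2 and taking the physical root (0 < X < 1) gives X = 0.514.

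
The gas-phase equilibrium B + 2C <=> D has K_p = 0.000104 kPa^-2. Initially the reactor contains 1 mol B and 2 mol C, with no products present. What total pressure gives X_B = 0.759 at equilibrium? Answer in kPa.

P = 535 kPa

Let X = conversion of B (basis 1 mol B); extent of reaction ξ = X.
Mole table: n_B = 1 − X; n_C = 2 − 2X; n_D = X.
Summing: n_T = 3 − 2X.
K_p = p_D / (p_B p_C^2) with p_i = (n_i/n_T)·P.
At X = 0.759: the mole-fraction product g(X) = Π y_i^ν_i = 29.77. Since K_p = g(X)·P^{-2}, P = (g/K_p)^(1/2) = (29.77/0.000104)^(1/2) = 535 kPa.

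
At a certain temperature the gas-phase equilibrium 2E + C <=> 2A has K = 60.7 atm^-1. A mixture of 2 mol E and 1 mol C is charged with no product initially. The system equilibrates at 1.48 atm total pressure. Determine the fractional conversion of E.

X = 0.757

Basis: 2 mol E initially; let X = conversion of E. Extent ξ = X.
Species balance: n_E = 2 − 2X; n_C = 1 − X; n_A = 2X.
Summing: n_T = 3 − X.
Mole fractions y_i = n_i/n_T; K = p_A^2 / (p_E^2 p_C) with p_i = y_i·P.
Setting this equal to 60.7 atm^-1 and taking the physical root (0 < X < 1) gives X = 0.757.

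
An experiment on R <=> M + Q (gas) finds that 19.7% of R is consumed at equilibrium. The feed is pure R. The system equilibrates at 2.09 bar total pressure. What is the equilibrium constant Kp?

Basis: 1 mol R initially; let X = conversion of R. Extent ξ = X.
Species balance: n_R = 1 − X; n_M = X; n_Q = X.
Summing: n_T = 1 + X.
At X = 0.197: n_R = 0.803, n_M = 0.197, n_Q = 0.197, n_T = 1.2.
p_i = (n_i/n_T)·P. Kp = p_M p_Q / (p_R) = 0.0844 bar.

Kp = 0.0844 bar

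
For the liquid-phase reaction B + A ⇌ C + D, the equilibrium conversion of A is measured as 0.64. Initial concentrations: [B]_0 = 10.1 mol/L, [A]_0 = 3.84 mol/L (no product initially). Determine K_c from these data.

Let X = conversion of A.
Concentrations: [B] = 10.1 − 3.84X; [A] = 3.84 − 3.84X; [C] = 3.84X; [D] = 3.84X.
At X = 0.64: [B] = 7.64, [A] = 1.38, [C] = 2.46, [D] = 2.46.
K_c = [C] [D] / ([B] [A]) = 0.572.

K_c = 0.572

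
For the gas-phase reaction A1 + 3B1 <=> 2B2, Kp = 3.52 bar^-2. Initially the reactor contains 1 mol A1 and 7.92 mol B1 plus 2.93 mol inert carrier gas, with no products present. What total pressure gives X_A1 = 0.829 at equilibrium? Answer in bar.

Let X = conversion of A1 (basis 1 mol A1); extent of reaction ξ = X.
Moles: n_A1 = 1 − X; n_B1 = 7.92 − 3X; n_B2 = 2X; n_I = 2.93 (inert).
Summing: n_T = 11.8 − 2X.
Kp = p_B2^2 / (p_A1 p_B1^3) with p_i = (n_i/n_T)·P.
At X = 0.829: the mole-fraction product g(X) = Π y_i^ν_i = 10.41. Since Kp = g(X)·P^{-2}, P = (g/Kp)^(1/2) = (10.41/3.52)^(1/2) = 1.72 bar.

P = 1.72 bar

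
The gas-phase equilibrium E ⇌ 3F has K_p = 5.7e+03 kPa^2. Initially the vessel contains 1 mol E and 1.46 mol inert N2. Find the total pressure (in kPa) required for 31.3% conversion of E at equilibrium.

P = 212 kPa

Let X = conversion of E (basis 1 mol E); extent of reaction ξ = X.
Species balance: n_E = 1 − X; n_F = 3X; n_I = 1.46 (inert).
Summing: n_T = 2.46 + 2X.
K_p = p_F^3 / (p_E) with p_i = (n_i/n_T)·P.
At X = 0.313: the mole-fraction product g(X) = Π y_i^ν_i = 0.1265. Since K_p = g(X)·P^{2}, P = (K_p/g)^(1/2) = (5.7e+03/0.1265)^(1/2) = 212 kPa.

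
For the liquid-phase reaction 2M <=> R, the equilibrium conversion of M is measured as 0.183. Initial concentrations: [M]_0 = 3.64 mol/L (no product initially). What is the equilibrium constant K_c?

Let X = conversion of M.
Concentrations: [M] = 3.64 − 3.64X; [R] = 1.82X.
At X = 0.183: [M] = 2.97, [R] = 0.333.
K_c = [R] / ([M]^2) = 0.0377 L/mol.

K_c = 0.0377 L/mol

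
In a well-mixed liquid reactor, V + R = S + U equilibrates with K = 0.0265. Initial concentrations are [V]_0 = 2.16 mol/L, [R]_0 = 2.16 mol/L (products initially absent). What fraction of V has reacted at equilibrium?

X = 0.140

Let X = conversion of V; extent ξ = 2.16·X mol/L.
Concentrations: [V] = 2.16 − 2.16X; [R] = 2.16 − 2.16X; [S] = 2.16X; [U] = 2.16X.
K = [S] [U] / ([V] [R]).
Setting equal to 0.0265 and solving for X on (0,1) gives X = 0.140.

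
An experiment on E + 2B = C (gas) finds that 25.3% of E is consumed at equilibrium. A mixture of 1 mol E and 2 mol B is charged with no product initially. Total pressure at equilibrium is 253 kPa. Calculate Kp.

Basis: 1 mol E initially; let X = conversion of E. Extent ξ = X.
Mole table: n_E = 1 − X; n_B = 2 − 2X; n_C = X.
Summing: n_T = 3 − 2X.
At X = 0.253: n_E = 0.747, n_B = 1.49, n_C = 0.253, n_T = 2.49.
p_i = (n_i/n_T)·P. Kp = p_C / (p_E p_B^2) = 1.47e-05 kPa^-2.

Kp = 1.47e-05 kPa^-2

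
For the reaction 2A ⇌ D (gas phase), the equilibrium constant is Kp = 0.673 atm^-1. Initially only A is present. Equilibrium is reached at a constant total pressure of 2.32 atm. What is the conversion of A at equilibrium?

X = 0.628

Let X = conversion of A (basis 1 mol A); extent of reaction ξ = 0.5X.
Species balance: n_A = 1 − X; n_D = 0.5X.
Summing: n_T = 1 − 0.5X.
y_i = n_i/n_T, p_i = y_i·P. Kp = p_D / (p_A^2).
Setting this equal to 0.673 atm^-1 and taking the physical root (0 < X < 1) gives X = 0.628.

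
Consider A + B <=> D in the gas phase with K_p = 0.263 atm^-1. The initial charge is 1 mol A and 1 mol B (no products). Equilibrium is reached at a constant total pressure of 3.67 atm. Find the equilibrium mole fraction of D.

Take 1 mol A as basis and let X be its fractional conversion, so ξ = X.
Moles: n_A = 1 − X; n_B = 1 − X; n_D = X.
Total moles n_T = 2 − X.
With p_i = (n_i/n_T)P, K_p = p_D / (p_A p_B).
Setting this equal to 0.263 atm^-1 and taking the physical root (0 < X < 1) gives X = 0.287.
Then n_D = 0.287, n_T = 1.71, so y_D = 0.167.

y_D = 0.167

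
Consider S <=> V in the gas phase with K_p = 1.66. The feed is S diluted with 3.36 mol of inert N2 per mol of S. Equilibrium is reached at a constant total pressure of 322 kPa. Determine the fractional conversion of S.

Take 1 mol S as basis and let X be its fractional conversion, so ξ = X.
Moles: n_S = 1 − X; n_V = X; n_I = 3.36 (inert).
n_T stays at 4.36 (no change in mole number).
Mole fractions y_i = n_i/n_T; K_p = p_V / (p_S) with p_i = y_i·P.
Setting this equal to 1.66 and taking the physical root (0 < X < 1) gives X = 0.624.

X = 0.624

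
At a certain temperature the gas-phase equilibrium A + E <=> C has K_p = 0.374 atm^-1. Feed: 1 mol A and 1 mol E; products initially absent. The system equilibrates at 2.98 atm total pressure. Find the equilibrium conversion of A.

X = 0.312

Let X = conversion of A (basis 1 mol A); extent of reaction ξ = X.
At extent ξ: n_A = 1 − X; n_E = 1 − X; n_C = X.
Total moles n_T = 2 − X.
y_i = n_i/n_T, p_i = y_i·P. K_p = p_C / (p_A p_E).
Substituting and setting equal to 0.374 atm^-1 gives a polynomial in X; the root in (0,1) is X = 0.312.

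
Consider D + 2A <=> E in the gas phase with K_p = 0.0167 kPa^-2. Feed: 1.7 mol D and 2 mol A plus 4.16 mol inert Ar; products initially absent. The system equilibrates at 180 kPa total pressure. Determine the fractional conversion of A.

X = 0.866

Basis: 2 mol A initially; let X = conversion of A. Extent ξ = X.
Mole table: n_D = 1.7 − X; n_A = 2 − 2X; n_E = X; n_I = 4.16 (inert).
Total moles n_T = 7.86 − 2X.
Mole fractions y_i = n_i/n_T; K_p = p_E / (p_D p_A^2) with p_i = y_i·P.
Setting this equal to 0.0167 kPa^-2 and taking the physical root (0 < X < 1) gives X = 0.866.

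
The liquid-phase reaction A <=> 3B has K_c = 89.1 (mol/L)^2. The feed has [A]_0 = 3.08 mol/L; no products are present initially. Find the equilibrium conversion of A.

X = 0.542

Let X = conversion of A; extent ξ = 3.08·X mol/L.
Concentrations: [A] = 3.08 − 3.08X; [B] = 9.24X.
K_c = [B]^3 / ([A]).
Solving K_c = 89.1 for X ∈ (0,1): X = 0.542.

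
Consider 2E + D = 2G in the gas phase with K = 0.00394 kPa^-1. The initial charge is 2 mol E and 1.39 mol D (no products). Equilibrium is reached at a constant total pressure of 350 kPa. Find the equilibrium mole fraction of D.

Basis: 2 mol E initially; let X = conversion of E. Extent ξ = X.
Mole table: n_E = 2 − 2X; n_D = 1.39 − X; n_G = 2X.
Summing: n_T = 3.39 − X.
y_i = n_i/n_T, p_i = y_i·P. K = p_G^2 / (p_E^2 p_D).
Substituting and setting equal to 0.00394 kPa^-1 gives a polynomial in X; the root in (0,1) is X = 0.403.
Then n_D = 0.987, n_T = 2.99, so y_D = 0.330.

y_D = 0.330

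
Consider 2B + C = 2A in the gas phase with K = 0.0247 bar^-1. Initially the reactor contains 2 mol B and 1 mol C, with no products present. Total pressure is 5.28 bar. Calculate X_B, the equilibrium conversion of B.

Basis: 2 mol B initially; let X = conversion of B. Extent ξ = X.
Mole table: n_B = 2 − 2X; n_C = 1 − X; n_A = 2X.
Total moles n_T = 3 − X.
With p_i = (n_i/n_T)P, K = p_A^2 / (p_B^2 p_C).
Equating to 0.0247 bar^-1 and solving on 0 < X < 1: X = 0.164.

X = 0.164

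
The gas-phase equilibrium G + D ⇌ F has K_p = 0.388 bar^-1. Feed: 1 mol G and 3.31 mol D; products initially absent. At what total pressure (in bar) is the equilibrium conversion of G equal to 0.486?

P = 3.3 bar

Let X = conversion of G (basis 1 mol G); extent of reaction ξ = X.
Mole table: n_G = 1 − X; n_D = 3.31 − X; n_F = X.
n_T = Σnᵢ = 4.31 − X.
K_p = p_F / (p_G p_D) with p_i = (n_i/n_T)·P.
At X = 0.486: the mole-fraction product g(X) = Π y_i^ν_i = 1.28. Since K_p = g(X)·P^{-1}, P = (g/K_p)^(1/1) = (1.28/0.388)^(1/1) = 3.3 bar.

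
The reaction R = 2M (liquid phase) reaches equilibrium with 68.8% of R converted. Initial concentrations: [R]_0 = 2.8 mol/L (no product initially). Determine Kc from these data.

Kc = 17 mol/L

Let X = conversion of R.
Concentrations: [R] = 2.8 − 2.8X; [M] = 5.6X.
At X = 0.688: [R] = 0.874, [M] = 3.85.
Kc = [M]^2 / ([R]) = 17 mol/L.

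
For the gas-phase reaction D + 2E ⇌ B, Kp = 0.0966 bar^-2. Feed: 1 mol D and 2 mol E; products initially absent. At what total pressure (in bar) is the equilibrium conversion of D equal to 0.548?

P = 7.46 bar

Take 1 mol D as basis and let X be its fractional conversion, so ξ = X.
Mole table: n_D = 1 − X; n_E = 2 − 2X; n_B = X.
Summing: n_T = 3 − 2X.
Kp = p_B / (p_D p_E^2) with p_i = (n_i/n_T)·P.
At X = 0.548: the mole-fraction product g(X) = Π y_i^ν_i = 5.378. Since Kp = g(X)·P^{-2}, P = (g/Kp)^(1/2) = (5.378/0.0966)^(1/2) = 7.46 bar.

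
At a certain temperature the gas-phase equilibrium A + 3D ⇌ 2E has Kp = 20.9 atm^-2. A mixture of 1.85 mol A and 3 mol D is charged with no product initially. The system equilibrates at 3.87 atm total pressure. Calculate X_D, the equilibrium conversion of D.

Take 3 mol D as basis and let X be its fractional conversion, so ξ = X.
At extent ξ: n_A = 1.85 − X; n_D = 3 − 3X; n_E = 2X.
Total moles n_T = 4.85 − 2X.
y_i = n_i/n_T, p_i = y_i·P. Kp = p_E^2 / (p_A p_D^3).
This yields a degree-4 equation in X; solving on (0,1), X = 0.850.

X = 0.850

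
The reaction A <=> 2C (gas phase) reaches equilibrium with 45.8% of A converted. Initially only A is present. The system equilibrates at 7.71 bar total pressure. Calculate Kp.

Kp = 8.19 bar

Let X = conversion of A (basis 1 mol A); extent of reaction ξ = X.
Mole table: n_A = 1 − X; n_C = 2X.
Summing: n_T = 1 + X.
At X = 0.458: n_A = 0.542, n_C = 0.916, n_T = 1.46.
p_i = (n_i/n_T)·P. Kp = p_C^2 / (p_A) = 8.19 bar.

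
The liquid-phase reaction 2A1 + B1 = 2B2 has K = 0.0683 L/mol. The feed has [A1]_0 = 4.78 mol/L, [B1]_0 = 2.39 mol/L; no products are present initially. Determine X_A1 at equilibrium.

X = 0.258

Let X = conversion of A1; extent ξ = 4.78X/2 mol/L.
Concentrations: [A1] = 4.78 − 4.78X; [B1] = 2.39 − 2.39X; [B2] = 4.78X.
K = [B2]^2 / ([A1]^2 [B1]).
Setting equal to 0.0683 and solving for X on (0,1) gives X = 0.258.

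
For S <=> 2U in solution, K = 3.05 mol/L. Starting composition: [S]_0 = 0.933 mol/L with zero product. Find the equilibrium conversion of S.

X = 0.583

Let X = conversion of S; extent ξ = 0.933·X mol/L.
Concentrations: [S] = 0.933 − 0.933X; [U] = 1.87X.
K = [U]^2 / ([S]).
Solving K = 3.05 for X ∈ (0,1): X = 0.583.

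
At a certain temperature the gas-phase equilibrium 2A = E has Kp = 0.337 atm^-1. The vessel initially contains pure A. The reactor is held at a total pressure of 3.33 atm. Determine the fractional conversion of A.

X = 0.573

Let X = conversion of A (basis 1 mol A); extent of reaction ξ = 0.5X.
Moles: n_A = 1 − X; n_E = 0.5X.
Total moles n_T = 1 − 0.5X.
y_i = n_i/n_T, p_i = y_i·P. Kp = p_E / (p_A^2).
Setting this equal to 0.337 atm^-1 and taking the physical root (0 < X < 1) gives X = 0.573.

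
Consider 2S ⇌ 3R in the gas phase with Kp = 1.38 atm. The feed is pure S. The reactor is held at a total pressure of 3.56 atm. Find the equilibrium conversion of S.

Let X = conversion of S (basis 1 mol S); extent of reaction ξ = 0.5X.
Moles: n_S = 1 − X; n_R = 1.5X.
n_T = Σnᵢ = 1 + 0.5X.
y_i = n_i/n_T, p_i = y_i·P. Kp = p_R^3 / (p_S^2).
Setting this equal to 1.38 atm and taking the physical root (0 < X < 1) gives X = 0.376.

X = 0.376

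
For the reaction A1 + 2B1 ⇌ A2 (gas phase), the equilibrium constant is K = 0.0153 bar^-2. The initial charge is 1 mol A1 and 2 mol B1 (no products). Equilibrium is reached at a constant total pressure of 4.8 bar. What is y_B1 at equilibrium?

Basis: 1 mol A1 initially; let X = conversion of A1. Extent ξ = X.
Species balance: n_A1 = 1 − X; n_B1 = 2 − 2X; n_A2 = X.
Summing: n_T = 3 − 2X.
y_i = n_i/n_T, p_i = y_i·P. K = p_A2 / (p_A1 p_B1^2).
This yields a degree-3 equation in X; solving on (0,1), X = 0.125.
Then n_B1 = 1.75, n_T = 2.75, so y_B1 = 0.636.

y_B1 = 0.636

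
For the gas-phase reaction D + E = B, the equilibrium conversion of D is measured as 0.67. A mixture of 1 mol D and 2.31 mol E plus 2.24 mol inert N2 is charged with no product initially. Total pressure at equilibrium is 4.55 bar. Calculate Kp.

Kp = 1.33 bar^-1

Basis: 1 mol D initially; let X = conversion of D. Extent ξ = X.
Moles: n_D = 1 − X; n_E = 2.31 − X; n_B = X; n_I = 2.24 (inert).
n_T = Σnᵢ = 5.55 − X.
At X = 0.67: n_D = 0.33, n_E = 1.64, n_B = 0.67, n_T = 4.88.
p_i = (n_i/n_T)·P. Kp = p_B / (p_D p_E) = 1.33 bar^-1.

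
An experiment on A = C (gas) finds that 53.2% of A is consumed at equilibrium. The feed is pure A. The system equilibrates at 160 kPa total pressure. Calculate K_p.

K_p = 1.14

Basis: 1 mol A initially; let X = conversion of A. Extent ξ = X.
Moles: n_A = 1 − X; n_C = X.
Since Δν = 0, n_T = 1 throughout.
At X = 0.532: n_A = 0.468, n_C = 0.532, n_T = 1.
p_i = (n_i/n_T)·P. K_p = p_C / (p_A) = 1.14.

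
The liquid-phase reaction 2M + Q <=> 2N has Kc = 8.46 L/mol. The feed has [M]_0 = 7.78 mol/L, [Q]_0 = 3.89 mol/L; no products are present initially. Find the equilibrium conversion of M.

Let X = conversion of M; extent ξ = 7.78X/2 mol/L.
Concentrations: [M] = 7.78 − 7.78X; [Q] = 3.89 − 3.89X; [N] = 7.78X.
Kc = [N]^2 / ([M]^2 [Q]).
Setting equal to 8.46 and solving for X on (0,1) gives X = 0.744.

X = 0.744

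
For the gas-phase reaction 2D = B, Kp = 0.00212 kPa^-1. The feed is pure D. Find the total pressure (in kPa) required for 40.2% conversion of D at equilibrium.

Take 1 mol D as basis and let X be its fractional conversion, so ξ = 0.5X.
Mole table: n_D = 1 − X; n_B = 0.5X.
n_T = Σnᵢ = 1 − 0.5X.
Kp = p_B / (p_D^2) with p_i = (n_i/n_T)·P.
At X = 0.402: the mole-fraction product g(X) = Π y_i^ν_i = 0.4491. Since Kp = g(X)·P^{-1}, P = (g/Kp)^(1/1) = (0.4491/0.00212)^(1/1) = 212 kPa.

P = 212 kPa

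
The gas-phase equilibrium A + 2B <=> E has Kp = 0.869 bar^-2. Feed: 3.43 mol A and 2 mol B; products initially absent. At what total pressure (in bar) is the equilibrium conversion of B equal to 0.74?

P = 4.27 bar

Take 2 mol B as basis and let X be its fractional conversion, so ξ = X.
Mole table: n_A = 3.43 − X; n_B = 2 − 2X; n_E = X.
n_T = Σnᵢ = 5.43 − 2X.
Kp = p_E / (p_A p_B^2) with p_i = (n_i/n_T)·P.
At X = 0.74: the mole-fraction product g(X) = Π y_i^ν_i = 15.87. Since Kp = g(X)·P^{-2}, P = (g/Kp)^(1/2) = (15.87/0.869)^(1/2) = 4.27 bar.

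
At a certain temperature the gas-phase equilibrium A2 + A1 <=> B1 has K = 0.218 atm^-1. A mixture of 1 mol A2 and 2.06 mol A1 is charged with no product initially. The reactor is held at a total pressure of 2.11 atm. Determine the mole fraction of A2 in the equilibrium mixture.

Let X = conversion of A2 (basis 1 mol A2); extent of reaction ξ = X.
Species balance: n_A2 = 1 − X; n_A1 = 2.06 − X; n_B1 = X.
Total moles n_T = 3.06 − X.
With p_i = (n_i/n_T)P, K = p_B1 / (p_A2 p_A1).
Substituting and setting equal to 0.218 atm^-1 gives a polynomial in X; the root in (0,1) is X = 0.229.
Then n_A2 = 0.771, n_T = 2.83, so y_A2 = 0.272.

y_A2 = 0.272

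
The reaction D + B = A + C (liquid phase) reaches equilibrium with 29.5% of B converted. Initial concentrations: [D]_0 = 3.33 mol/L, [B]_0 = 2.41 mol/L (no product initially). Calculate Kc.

Kc = 0.114

Let X = conversion of B.
Concentrations: [D] = 3.33 − 2.41X; [B] = 2.41 − 2.41X; [A] = 2.41X; [C] = 2.41X.
At X = 0.295: [D] = 2.62, [B] = 1.7, [A] = 0.711, [C] = 0.711.
Kc = [A] [C] / ([D] [B]) = 0.114.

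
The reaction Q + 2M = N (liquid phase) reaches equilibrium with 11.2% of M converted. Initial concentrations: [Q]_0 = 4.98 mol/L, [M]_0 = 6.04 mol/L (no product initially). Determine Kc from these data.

Let X = conversion of M.
Concentrations: [Q] = 4.98 − 3.02X; [M] = 6.04 − 6.04X; [N] = 3.02X.
At X = 0.112: [Q] = 4.64, [M] = 5.36, [N] = 0.338.
Kc = [N] / ([Q] [M]^2) = 0.00253 (mol/L)^-2.

Kc = 0.00253 (mol/L)^-2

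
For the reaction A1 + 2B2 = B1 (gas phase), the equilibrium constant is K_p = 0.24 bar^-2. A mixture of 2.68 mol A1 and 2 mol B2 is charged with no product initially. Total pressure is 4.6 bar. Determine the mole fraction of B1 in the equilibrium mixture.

y_B1 = 0.168

Take 2 mol B2 as basis and let X be its fractional conversion, so ξ = X.
Mole table: n_A1 = 2.68 − X; n_B2 = 2 − 2X; n_B1 = X.
Total moles n_T = 4.68 − 2X.
y_i = n_i/n_T, p_i = y_i·P. K_p = p_B1 / (p_A1 p_B2^2).
Equating to 0.24 bar^-2 and solving on 0 < X < 1: X = 0.588.
Then n_B1 = 0.588, n_T = 3.5, so y_B1 = 0.168.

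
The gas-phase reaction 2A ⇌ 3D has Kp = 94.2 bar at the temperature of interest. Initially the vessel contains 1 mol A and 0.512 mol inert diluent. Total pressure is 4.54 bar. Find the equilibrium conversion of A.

X = 0.794

Basis: 1 mol A initially; let X = conversion of A. Extent ξ = 0.5X.
Moles: n_A = 1 − X; n_D = 1.5X; n_I = 0.512 (inert).
Total moles n_T = 1.51 + 0.5X.
Mole fractions y_i = n_i/n_T; Kp = p_D^3 / (p_A^2) with p_i = y_i·P.
Setting this equal to 94.2 bar and taking the physical root (0 < X < 1) gives X = 0.794.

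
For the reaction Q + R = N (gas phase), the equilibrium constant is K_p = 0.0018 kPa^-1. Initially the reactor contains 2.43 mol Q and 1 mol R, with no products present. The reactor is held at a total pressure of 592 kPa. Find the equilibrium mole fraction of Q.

y_Q = 0.668

Take 1 mol R as basis and let X be its fractional conversion, so ξ = X.
Species balance: n_Q = 2.43 − X; n_R = 1 − X; n_N = X.
n_T = Σnᵢ = 3.43 − X.
y_i = n_i/n_T, p_i = y_i·P. K_p = p_N / (p_Q p_R).
Equating to 0.0018 kPa^-1 and solving on 0 < X < 1: X = 0.416.
Then n_Q = 2.01, n_T = 3.01, so y_Q = 0.668.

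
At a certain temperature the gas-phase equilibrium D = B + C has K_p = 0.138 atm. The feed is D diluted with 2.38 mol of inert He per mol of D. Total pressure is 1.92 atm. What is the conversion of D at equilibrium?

X = 0.403

Basis: 1 mol D initially; let X = conversion of D. Extent ξ = X.
Species balance: n_D = 1 − X; n_B = X; n_C = X; n_I = 2.38 (inert).
Total moles n_T = 3.38 + X.
Mole fractions y_i = n_i/n_T; K_p = p_B p_C / (p_D) with p_i = y_i·P.
Substituting and setting equal to 0.138 atm gives a polynomial in X; the root in (0,1) is X = 0.403.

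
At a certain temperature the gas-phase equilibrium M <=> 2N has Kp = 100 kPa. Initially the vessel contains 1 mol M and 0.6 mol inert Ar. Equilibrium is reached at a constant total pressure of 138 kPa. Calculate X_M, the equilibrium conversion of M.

X = 0.451

Let X = conversion of M (basis 1 mol M); extent of reaction ξ = X.
Moles: n_M = 1 − X; n_N = 2X; n_I = 0.6 (inert).
n_T = Σnᵢ = 1.6 + X.
With p_i = (n_i/n_T)P, Kp = p_N^2 / (p_M).
Equating to 100 kPa and solving on 0 < X < 1: X = 0.451.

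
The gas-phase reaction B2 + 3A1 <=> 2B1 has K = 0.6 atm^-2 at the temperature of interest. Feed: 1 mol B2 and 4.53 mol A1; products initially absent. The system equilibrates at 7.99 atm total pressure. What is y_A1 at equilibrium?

Take 1 mol B2 as basis and let X be its fractional conversion, so ξ = X.
Moles: n_B2 = 1 − X; n_A1 = 4.53 − 3X; n_B1 = 2X.
Total moles n_T = 5.53 − 2X.
y_i = n_i/n_T, p_i = y_i·P. K = p_B1^2 / (p_B2 p_A1^3).
Equating to 0.6 atm^-2 and solving on 0 < X < 1: X = 0.854.
Then n_A1 = 1.97, n_T = 3.82, so y_A1 = 0.515.

y_A1 = 0.515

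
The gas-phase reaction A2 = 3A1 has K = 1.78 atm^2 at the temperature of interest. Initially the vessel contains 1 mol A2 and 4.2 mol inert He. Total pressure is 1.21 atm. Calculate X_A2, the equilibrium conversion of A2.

X = 0.774

Basis: 1 mol A2 initially; let X = conversion of A2. Extent ξ = X.
Mole table: n_A2 = 1 − X; n_A1 = 3X; n_I = 4.2 (inert).
Summing: n_T = 5.2 + 2X.
With p_i = (n_i/n_T)P, K = p_A1^3 / (p_A2).
Setting this equal to 1.78 atm^2 and taking the physical root (0 < X < 1) gives X = 0.774.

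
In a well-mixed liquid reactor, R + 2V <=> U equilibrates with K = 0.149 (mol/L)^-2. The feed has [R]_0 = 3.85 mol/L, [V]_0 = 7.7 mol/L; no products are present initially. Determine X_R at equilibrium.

X = 0.593

Let X = conversion of R; extent ξ = 3.85·X mol/L.
Concentrations: [R] = 3.85 − 3.85X; [V] = 7.7 − 7.7X; [U] = 3.85X.
K = [U] / ([R] [V]^2).
Solving K = 0.149 for X ∈ (0,1): X = 0.593.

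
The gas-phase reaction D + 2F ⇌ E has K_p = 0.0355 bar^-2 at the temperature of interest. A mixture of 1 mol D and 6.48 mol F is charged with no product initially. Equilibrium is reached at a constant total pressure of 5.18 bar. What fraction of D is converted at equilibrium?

Take 1 mol D as basis and let X be its fractional conversion, so ξ = X.
Mole table: n_D = 1 − X; n_F = 6.48 − 2X; n_E = X.
n_T = Σnᵢ = 7.48 − 2X.
Mole fractions y_i = n_i/n_T; K_p = p_E / (p_D p_F^2) with p_i = y_i·P.
Equating to 0.0355 bar^-2 and solving on 0 < X < 1: X = 0.408.

X = 0.408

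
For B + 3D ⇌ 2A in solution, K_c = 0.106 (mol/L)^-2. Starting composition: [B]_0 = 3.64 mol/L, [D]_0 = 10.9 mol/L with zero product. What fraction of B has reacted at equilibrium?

Let X = conversion of B; extent ξ = 3.64·X mol/L.
Concentrations: [B] = 3.64 − 3.64X; [D] = 10.9 − 10.9X; [A] = 7.28X.
K_c = [A]^2 / ([B] [D]^3).
Solving K_c = 0.106 for X ∈ (0,1): X = 0.569.

X = 0.569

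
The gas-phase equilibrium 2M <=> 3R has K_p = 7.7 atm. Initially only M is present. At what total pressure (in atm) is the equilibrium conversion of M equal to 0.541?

Take 1 mol M as basis and let X be its fractional conversion, so ξ = 0.5X.
Mole table: n_M = 1 − X; n_R = 1.5X.
Total moles n_T = 1 + 0.5X.
K_p = p_R^3 / (p_M^2) with p_i = (n_i/n_T)·P.
At X = 0.541: the mole-fraction product g(X) = Π y_i^ν_i = 1.996. Since K_p = g(X)·P^{1}, P = (K_p/g)^(1/1) = (7.7/1.996)^(1/1) = 3.86 atm.

P = 3.86 atm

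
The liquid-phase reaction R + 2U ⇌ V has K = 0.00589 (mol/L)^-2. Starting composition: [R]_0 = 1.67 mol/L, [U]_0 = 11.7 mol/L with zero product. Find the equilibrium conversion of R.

X = 0.389

Let X = conversion of R; extent ξ = 1.67·X mol/L.
Concentrations: [R] = 1.67 − 1.67X; [U] = 11.7 − 3.34X; [V] = 1.67X.
K = [V] / ([R] [U]^2).
This equals 0.00589 at X = 0.389 (the root in 0 < X < 1).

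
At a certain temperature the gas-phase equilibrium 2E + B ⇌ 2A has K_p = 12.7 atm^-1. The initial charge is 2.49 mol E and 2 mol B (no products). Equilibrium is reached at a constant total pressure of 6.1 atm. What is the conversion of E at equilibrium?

Let X = conversion of E (basis 2.49 mol E); extent of reaction ξ = 1.25X.
Mole table: n_E = 2.49 − 2.49X; n_B = 2 − 1.25X; n_A = 2.49X.
Total moles n_T = 4.49 − 1.25X.
With p_i = (n_i/n_T)P, K_p = p_A^2 / (p_E^2 p_B).
This yields a degree-3 equation in X; solving on (0,1), X = 0.824.

X = 0.824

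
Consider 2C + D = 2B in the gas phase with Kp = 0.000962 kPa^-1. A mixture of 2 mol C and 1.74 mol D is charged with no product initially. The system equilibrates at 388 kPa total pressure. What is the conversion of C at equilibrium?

Let X = conversion of C (basis 2 mol C); extent of reaction ξ = X.
At extent ξ: n_C = 2 − 2X; n_D = 1.74 − X; n_B = 2X.
Total moles n_T = 3.74 − X.
With p_i = (n_i/n_T)P, Kp = p_B^2 / (p_C^2 p_D).
This yields a degree-3 equation in X; solving on (0,1), X = 0.284.

X = 0.284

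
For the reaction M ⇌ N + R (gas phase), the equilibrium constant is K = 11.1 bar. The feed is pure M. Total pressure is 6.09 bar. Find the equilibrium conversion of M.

X = 0.804

Take 1 mol M as basis and let X be its fractional conversion, so ξ = X.
At extent ξ: n_M = 1 − X; n_N = X; n_R = X.
Summing: n_T = 1 + X.
y_i = n_i/n_T, p_i = y_i·P. K = p_N p_R / (p_M).
Setting this equal to 11.1 bar and taking the physical root (0 < X < 1) gives X = 0.804.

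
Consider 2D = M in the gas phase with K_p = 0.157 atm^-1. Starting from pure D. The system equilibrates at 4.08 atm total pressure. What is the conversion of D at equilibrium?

Take 1 mol D as basis and let X be its fractional conversion, so ξ = 0.5X.
Species balance: n_D = 1 − X; n_M = 0.5X.
Summing: n_T = 1 − 0.5X.
Mole fractions y_i = n_i/n_T; K_p = p_M / (p_D^2) with p_i = y_i·P.
Substituting and setting equal to 0.157 atm^-1 gives a polynomial in X; the root in (0,1) is X = 0.470.

X = 0.470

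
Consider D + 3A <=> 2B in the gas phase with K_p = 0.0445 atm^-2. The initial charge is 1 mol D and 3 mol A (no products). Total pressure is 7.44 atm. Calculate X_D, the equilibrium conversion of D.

X = 0.426

Basis: 1 mol D initially; let X = conversion of D. Extent ξ = X.
At extent ξ: n_D = 1 − X; n_A = 3 − 3X; n_B = 2X.
n_T = Σnᵢ = 4 − 2X.
Mole fractions y_i = n_i/n_T; K_p = p_B^2 / (p_D p_A^3) with p_i = y_i·P.
Substituting and setting equal to 0.0445 atm^-2 gives a polynomial in X; the root in (0,1) is X = 0.426.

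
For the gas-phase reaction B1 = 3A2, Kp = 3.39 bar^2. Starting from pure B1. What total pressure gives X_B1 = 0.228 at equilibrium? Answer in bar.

Basis: 1 mol B1 initially; let X = conversion of B1. Extent ξ = X.
At extent ξ: n_B1 = 1 − X; n_A2 = 3X.
Summing: n_T = 1 + 2X.
Kp = p_A2^3 / (p_B1) with p_i = (n_i/n_T)·P.
At X = 0.228: the mole-fraction product g(X) = Π y_i^ν_i = 0.1955. Since Kp = g(X)·P^{2}, P = (Kp/g)^(1/2) = (3.39/0.1955)^(1/2) = 4.16 bar.

P = 4.16 bar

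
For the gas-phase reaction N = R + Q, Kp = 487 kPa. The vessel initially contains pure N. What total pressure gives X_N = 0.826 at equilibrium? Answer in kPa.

P = 227 kPa

Take 1 mol N as basis and let X be its fractional conversion, so ξ = X.
At extent ξ: n_N = 1 − X; n_R = X; n_Q = X.
Total moles n_T = 1 + X.
Kp = p_R p_Q / (p_N) with p_i = (n_i/n_T)·P.
At X = 0.826: the mole-fraction product g(X) = Π y_i^ν_i = 2.147. Since Kp = g(X)·P^{1}, P = (Kp/g)^(1/1) = (487/2.147)^(1/1) = 227 kPa.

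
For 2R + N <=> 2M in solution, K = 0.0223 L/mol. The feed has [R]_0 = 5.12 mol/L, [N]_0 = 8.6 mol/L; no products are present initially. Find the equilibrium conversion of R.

X = 0.295

Let X = conversion of R; extent ξ = 5.12X/2 mol/L.
Concentrations: [R] = 5.12 − 5.12X; [N] = 8.6 − 2.56X; [M] = 5.12X.
K = [M]^2 / ([R]^2 [N]).
Setting equal to 0.0223 and solving for X on (0,1) gives X = 0.295.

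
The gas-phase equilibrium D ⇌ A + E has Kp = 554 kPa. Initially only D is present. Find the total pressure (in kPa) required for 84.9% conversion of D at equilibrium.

P = 215 kPa

Take 1 mol D as basis and let X be its fractional conversion, so ξ = X.
At extent ξ: n_D = 1 − X; n_A = X; n_E = X.
Summing: n_T = 1 + X.
Kp = p_A p_E / (p_D) with p_i = (n_i/n_T)·P.
At X = 0.849: the mole-fraction product g(X) = Π y_i^ν_i = 2.582. Since Kp = g(X)·P^{1}, P = (Kp/g)^(1/1) = (554/2.582)^(1/1) = 215 kPa.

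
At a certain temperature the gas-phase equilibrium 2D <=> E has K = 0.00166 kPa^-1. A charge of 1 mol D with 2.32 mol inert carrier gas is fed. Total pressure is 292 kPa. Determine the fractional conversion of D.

Basis: 1 mol D initially; let X = conversion of D. Extent ξ = 0.5X.
Moles: n_D = 1 − X; n_E = 0.5X; n_I = 2.32 (inert).
Total moles n_T = 3.32 − 0.5X.
Mole fractions y_i = n_i/n_T; K = p_E / (p_D^2) with p_i = y_i·P.
This yields a degree-2 equation in X; solving on (0,1), X = 0.195.

X = 0.195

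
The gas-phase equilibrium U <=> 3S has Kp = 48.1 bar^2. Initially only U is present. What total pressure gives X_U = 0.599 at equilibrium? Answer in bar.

P = 4.01 bar

Basis: 1 mol U initially; let X = conversion of U. Extent ξ = X.
Mole table: n_U = 1 − X; n_S = 3X.
Total moles n_T = 1 + 2X.
Kp = p_S^3 / (p_U) with p_i = (n_i/n_T)·P.
At X = 0.599: the mole-fraction product g(X) = Π y_i^ν_i = 2.995. Since Kp = g(X)·P^{2}, P = (Kp/g)^(1/2) = (48.1/2.995)^(1/2) = 4.01 bar.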